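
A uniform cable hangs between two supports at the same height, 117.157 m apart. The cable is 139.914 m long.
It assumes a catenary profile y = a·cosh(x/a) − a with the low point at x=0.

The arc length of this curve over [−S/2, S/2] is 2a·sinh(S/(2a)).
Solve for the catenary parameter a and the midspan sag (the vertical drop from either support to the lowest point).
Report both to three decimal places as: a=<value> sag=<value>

seed: a₀ = √(S³/(24(L−S))) = √(117.157³/(24·22.757)) = 54.261180
iter 1: u=1.079566  f(a)=+1.364e+00  f'(a)=-9.407e-01  a ← 54.261180 − (+1.364e+00/-9.407e-01) = 55.710638
iter 2: u=1.051478  f(a)=+5.655e-02  f'(a)=-8.642e-01  a ← 55.710638 − (+5.655e-02/-8.642e-01) = 55.776073
iter 3: u=1.050244  f(a)=+1.066e-04  f'(a)=-8.609e-01  a ← 55.776073 − (+1.066e-04/-8.609e-01) = 55.776196
iter 4: u=1.050242  f(a)=+3.801e-10  f'(a)=-8.609e-01  a ← 55.776196 − (+3.801e-10/-8.609e-01) = 55.776196
iter 5: u=1.050242  f(a)=-2.842e-14  f'(a)=-8.609e-01  a ← 55.776196 − (-2.842e-14/-8.609e-01) = 55.776196
converged: |Δa| < 1e-12 after 5 iterations
sag = a·(cosh(S/(2a)) − 1) = 55.776196·(cosh(1.050242) − 1) = 33.694279
T_max/T_min = cosh(S/(2a)) = 1.604098

a=55.776 sag=33.694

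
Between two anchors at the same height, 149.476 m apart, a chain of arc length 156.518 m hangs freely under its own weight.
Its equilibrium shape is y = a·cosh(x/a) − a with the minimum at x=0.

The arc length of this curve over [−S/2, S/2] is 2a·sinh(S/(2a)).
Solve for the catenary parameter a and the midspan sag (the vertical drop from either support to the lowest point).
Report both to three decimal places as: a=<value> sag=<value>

a=141.556 sag=20.192

seed: a₀ = √(S³/(24(L−S))) = √(149.476³/(24·7.042)) = 140.573536
iter 1: u=0.531665  f(a)=+1.002e-01  f'(a)=-1.031e-01  a ← 140.573536 − (+1.002e-01/-1.031e-01) = 141.545874
iter 2: u=0.528013  f(a)=+1.049e-03  f'(a)=-1.009e-01  a ← 141.545874 − (+1.049e-03/-1.009e-01) = 141.556271
iter 3: u=0.527974  f(a)=+1.177e-07  f'(a)=-1.009e-01  a ← 141.556271 − (+1.177e-07/-1.009e-01) = 141.556272
iter 4: u=0.527974  f(a)=-2.842e-14  f'(a)=-1.009e-01  a ← 141.556272 − (-2.842e-14/-1.009e-01) = 141.556272
converged: |Δa| < 1e-12 after 4 iterations
sag = a·(cosh(S/(2a)) − 1) = 141.556272·(cosh(0.527974) − 1) = 20.192450
T_max/T_min = cosh(S/(2a)) = 1.142646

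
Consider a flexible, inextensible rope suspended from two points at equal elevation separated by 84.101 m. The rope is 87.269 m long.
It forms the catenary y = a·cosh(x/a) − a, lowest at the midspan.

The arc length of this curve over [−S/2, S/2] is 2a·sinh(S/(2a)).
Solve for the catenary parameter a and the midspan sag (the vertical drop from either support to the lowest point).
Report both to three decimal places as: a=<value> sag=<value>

seed: a₀ = √(S³/(24(L−S))) = √(84.101³/(24·3.168)) = 88.451160
iter 1: u=0.475409  f(a)=+3.599e-02  f'(a)=-7.326e-02  a ← 88.451160 − (+3.599e-02/-7.326e-02) = 88.942444
iter 2: u=0.472783  f(a)=+3.021e-04  f'(a)=-7.204e-02  a ← 88.942444 − (+3.021e-04/-7.204e-02) = 88.946637
iter 3: u=0.472761  f(a)=+2.168e-08  f'(a)=-7.203e-02  a ← 88.946637 − (+2.168e-08/-7.203e-02) = 88.946638
iter 4: u=0.472761  f(a)=-1.421e-14  f'(a)=-7.203e-02  a ← 88.946638 − (-1.421e-14/-7.203e-02) = 88.946638
converged: |Δa| < 1e-12 after 4 iterations
sag = a·(cosh(S/(2a)) − 1) = 88.946638·(cosh(0.472761) − 1) = 10.126436
T_max/T_min = cosh(S/(2a)) = 1.113848

a=88.947 sag=10.126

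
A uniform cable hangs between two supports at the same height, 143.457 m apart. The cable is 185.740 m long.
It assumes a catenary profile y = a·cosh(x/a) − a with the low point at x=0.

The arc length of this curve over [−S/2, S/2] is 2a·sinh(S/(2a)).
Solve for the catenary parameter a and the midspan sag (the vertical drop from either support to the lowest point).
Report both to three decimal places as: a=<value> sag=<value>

seed: a₀ = √(S³/(24(L−S))) = √(143.457³/(24·42.283)) = 53.937908
iter 1: u=1.329835  f(a)=+3.900e+00  f'(a)=-1.863e+00  a ← 53.937908 − (+3.900e+00/-1.863e+00) = 56.031156
iter 2: u=1.280154  f(a)=+2.385e-01  f'(a)=-1.642e+00  a ← 56.031156 − (+2.385e-01/-1.642e+00) = 56.176458
iter 3: u=1.276843  f(a)=+1.021e-03  f'(a)=-1.628e+00  a ← 56.176458 − (+1.021e-03/-1.628e+00) = 56.177085
iter 4: u=1.276828  f(a)=+1.887e-08  f'(a)=-1.628e+00  a ← 56.177085 − (+1.887e-08/-1.628e+00) = 56.177085
iter 5: u=1.276828  f(a)=-2.842e-14  f'(a)=-1.628e+00  a ← 56.177085 − (-2.842e-14/-1.628e+00) = 56.177085
converged: |Δa| < 1e-12 after 5 iterations
sag = a·(cosh(S/(2a)) − 1) = 56.177085·(cosh(1.276828) − 1) = 52.361856
T_max/T_min = cosh(S/(2a)) = 1.932086

a=56.177 sag=52.362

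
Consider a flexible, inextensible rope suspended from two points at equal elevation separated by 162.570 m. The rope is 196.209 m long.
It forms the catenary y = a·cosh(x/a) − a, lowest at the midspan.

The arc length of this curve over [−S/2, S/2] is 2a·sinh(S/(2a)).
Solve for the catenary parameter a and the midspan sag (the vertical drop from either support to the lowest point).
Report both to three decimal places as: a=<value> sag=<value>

a=75.115 sag=48.444

seed: a₀ = √(S³/(24(L−S))) = √(162.570³/(24·33.639)) = 72.951370
iter 1: u=1.114235  f(a)=+2.151e+00  f'(a)=-1.042e+00  a ← 72.951370 − (+2.151e+00/-1.042e+00) = 75.015801
iter 2: u=1.083572  f(a)=+9.469e-02  f'(a)=-9.520e-01  a ← 75.015801 − (+9.469e-02/-9.520e-01) = 75.115258
iter 3: u=1.082137  f(a)=+2.022e-04  f'(a)=-9.480e-01  a ← 75.115258 − (+2.022e-04/-9.480e-01) = 75.115471
iter 4: u=1.082134  f(a)=+9.261e-10  f'(a)=-9.480e-01  a ← 75.115471 − (+9.261e-10/-9.480e-01) = 75.115471
iter 5: u=1.082134  f(a)=+2.842e-14  f'(a)=-9.480e-01  a ← 75.115471 − (+2.842e-14/-9.480e-01) = 75.115471
converged: |Δa| < 1e-12 after 5 iterations
sag = a·(cosh(S/(2a)) − 1) = 75.115471·(cosh(1.082134) − 1) = 48.443531
T_max/T_min = cosh(S/(2a)) = 1.644921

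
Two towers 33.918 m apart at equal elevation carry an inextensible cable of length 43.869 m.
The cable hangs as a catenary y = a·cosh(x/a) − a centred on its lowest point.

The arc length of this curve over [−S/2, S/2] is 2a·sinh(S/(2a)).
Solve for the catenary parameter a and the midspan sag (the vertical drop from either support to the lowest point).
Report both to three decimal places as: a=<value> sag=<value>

a=13.311 sag=12.347

seed: a₀ = √(S³/(24(L−S))) = √(33.918³/(24·9.951)) = 12.782222
iter 1: u=1.326765  f(a)=+9.135e-01  f'(a)=-1.849e+00  a ← 12.782222 − (+9.135e-01/-1.849e+00) = 13.276281
iter 2: u=1.277391  f(a)=+5.563e-02  f'(a)=-1.630e+00  a ← 13.276281 − (+5.563e-02/-1.630e+00) = 13.310412
iter 3: u=1.274115  f(a)=+2.359e-04  f'(a)=-1.616e+00  a ← 13.310412 − (+2.359e-04/-1.616e+00) = 13.310558
iter 4: u=1.274101  f(a)=+4.284e-09  f'(a)=-1.616e+00  a ← 13.310558 − (+4.284e-09/-1.616e+00) = 13.310558
iter 5: u=1.274101  f(a)=+0.000e+00  f'(a)=-1.616e+00  a ← 13.310558 − (+0.000e+00/-1.616e+00) = 13.310558
converged: |Δa| < 1e-12 after 5 iterations
sag = a·(cosh(S/(2a)) − 1) = 13.310558·(cosh(1.274101) − 1) = 12.346668
T_max/T_min = cosh(S/(2a)) = 1.927585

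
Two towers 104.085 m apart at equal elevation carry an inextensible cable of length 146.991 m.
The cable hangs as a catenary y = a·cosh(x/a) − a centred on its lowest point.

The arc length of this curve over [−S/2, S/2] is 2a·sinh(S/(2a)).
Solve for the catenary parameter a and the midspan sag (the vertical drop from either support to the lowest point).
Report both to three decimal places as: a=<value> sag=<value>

a=34.970 sag=46.421

seed: a₀ = √(S³/(24(L−S))) = √(104.085³/(24·42.906)) = 33.091586
iter 1: u=1.572681  f(a)=+5.629e+00  f'(a)=-3.294e+00  a ← 33.091586 − (+5.629e+00/-3.294e+00) = 34.800663
iter 2: u=1.495446  f(a)=+4.655e-01  f'(a)=-2.770e+00  a ← 34.800663 − (+4.655e-01/-2.770e+00) = 34.968739
iter 3: u=1.488258  f(a)=+3.817e-03  f'(a)=-2.724e+00  a ← 34.968739 − (+3.817e-03/-2.724e+00) = 34.970140
iter 4: u=1.488198  f(a)=+2.614e-07  f'(a)=-2.724e+00  a ← 34.970140 − (+2.614e-07/-2.724e+00) = 34.970141
iter 5: u=1.488198  f(a)=-2.842e-14  f'(a)=-2.724e+00  a ← 34.970141 − (-2.842e-14/-2.724e+00) = 34.970141
converged: |Δa| < 1e-12 after 5 iterations
sag = a·(cosh(S/(2a)) − 1) = 34.970141·(cosh(1.488198) − 1) = 46.420886
T_max/T_min = cosh(S/(2a)) = 2.327444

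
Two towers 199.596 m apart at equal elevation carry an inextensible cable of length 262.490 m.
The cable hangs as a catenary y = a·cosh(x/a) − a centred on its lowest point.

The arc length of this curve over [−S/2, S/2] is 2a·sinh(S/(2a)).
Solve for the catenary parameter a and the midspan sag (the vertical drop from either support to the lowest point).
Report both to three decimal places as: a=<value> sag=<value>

a=75.789 sag=75.767

seed: a₀ = √(S³/(24(L−S))) = √(199.596³/(24·62.894)) = 72.580093
iter 1: u=1.375005  f(a)=+6.220e+00  f'(a)=-2.084e+00  a ← 72.580093 − (+6.220e+00/-2.084e+00) = 75.565340
iter 2: u=1.320685  f(a)=+4.044e-01  f'(a)=-1.821e+00  a ← 75.565340 − (+4.044e-01/-1.821e+00) = 75.787415
iter 3: u=1.316815  f(a)=+1.971e-03  f'(a)=-1.803e+00  a ← 75.787415 − (+1.971e-03/-1.803e+00) = 75.788508
iter 4: u=1.316796  f(a)=+4.737e-08  f'(a)=-1.803e+00  a ← 75.788508 − (+4.737e-08/-1.803e+00) = 75.788508
iter 5: u=1.316796  f(a)=-5.684e-14  f'(a)=-1.803e+00  a ← 75.788508 − (-5.684e-14/-1.803e+00) = 75.788508
converged: |Δa| < 1e-12 after 5 iterations
sag = a·(cosh(S/(2a)) − 1) = 75.788508·(cosh(1.316796) − 1) = 75.767251
T_max/T_min = cosh(S/(2a)) = 1.999720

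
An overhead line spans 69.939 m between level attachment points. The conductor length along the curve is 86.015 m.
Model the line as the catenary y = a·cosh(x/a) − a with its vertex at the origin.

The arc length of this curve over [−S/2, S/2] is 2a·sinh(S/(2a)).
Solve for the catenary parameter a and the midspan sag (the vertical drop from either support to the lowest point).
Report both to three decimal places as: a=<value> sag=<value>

seed: a₀ = √(S³/(24(L−S))) = √(69.939³/(24·16.076)) = 29.777245
iter 1: u=1.174370  f(a)=+1.146e+00  f'(a)=-1.236e+00  a ← 29.777245 − (+1.146e+00/-1.236e+00) = 30.704016
iter 2: u=1.138923  f(a)=+5.566e-02  f'(a)=-1.119e+00  a ← 30.704016 − (+5.566e-02/-1.119e+00) = 30.753770
iter 3: u=1.137080  f(a)=+1.462e-04  f'(a)=-1.113e+00  a ← 30.753770 − (+1.462e-04/-1.113e+00) = 30.753901
iter 4: u=1.137075  f(a)=+1.015e-09  f'(a)=-1.113e+00  a ← 30.753901 − (+1.015e-09/-1.113e+00) = 30.753901
iter 5: u=1.137075  f(a)=+1.421e-14  f'(a)=-1.113e+00  a ← 30.753901 − (+1.421e-14/-1.113e+00) = 30.753901
converged: |Δa| < 1e-12 after 5 iterations
sag = a·(cosh(S/(2a)) − 1) = 30.753901·(cosh(1.137075) − 1) = 22.118090
T_max/T_min = cosh(S/(2a)) = 1.719196

a=30.754 sag=22.118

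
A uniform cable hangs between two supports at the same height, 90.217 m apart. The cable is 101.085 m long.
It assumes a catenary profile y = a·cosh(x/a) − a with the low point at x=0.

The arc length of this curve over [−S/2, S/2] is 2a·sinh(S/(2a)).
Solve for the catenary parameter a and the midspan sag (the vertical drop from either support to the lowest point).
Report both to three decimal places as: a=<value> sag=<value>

seed: a₀ = √(S³/(24(L−S))) = √(90.217³/(24·10.868)) = 53.058154
iter 1: u=0.850171  f(a)=+3.996e-01  f'(a)=-4.400e-01  a ← 53.058154 − (+3.996e-01/-4.400e-01) = 53.966217
iter 2: u=0.835866  f(a)=+1.049e-02  f'(a)=-4.172e-01  a ← 53.966217 − (+1.049e-02/-4.172e-01) = 53.991358
iter 3: u=0.835476  f(a)=+7.660e-06  f'(a)=-4.166e-01  a ← 53.991358 − (+7.660e-06/-4.166e-01) = 53.991377
iter 4: u=0.835476  f(a)=+4.079e-12  f'(a)=-4.166e-01  a ← 53.991377 − (+4.079e-12/-4.166e-01) = 53.991377
converged: |Δa| < 1e-12 after 4 iterations
sag = a·(cosh(S/(2a)) − 1) = 53.991377·(cosh(0.835476) − 1) = 19.965456
T_max/T_min = cosh(S/(2a)) = 1.369790

a=53.991 sag=19.965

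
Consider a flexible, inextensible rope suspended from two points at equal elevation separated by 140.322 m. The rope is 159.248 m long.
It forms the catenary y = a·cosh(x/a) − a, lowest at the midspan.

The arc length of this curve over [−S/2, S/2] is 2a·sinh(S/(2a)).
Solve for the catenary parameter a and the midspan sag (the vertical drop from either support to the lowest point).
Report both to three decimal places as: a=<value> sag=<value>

seed: a₀ = √(S³/(24(L−S))) = √(140.322³/(24·18.926)) = 77.992638
iter 1: u=0.899585  f(a)=+7.807e-01  f'(a)=-5.258e-01  a ← 77.992638 − (+7.807e-01/-5.258e-01) = 79.477584
iter 2: u=0.882777  f(a)=+2.285e-02  f'(a)=-4.954e-01  a ← 79.477584 − (+2.285e-02/-4.954e-01) = 79.523720
iter 3: u=0.882265  f(a)=+2.089e-05  f'(a)=-4.945e-01  a ← 79.523720 − (+2.089e-05/-4.945e-01) = 79.523762
iter 4: u=0.882265  f(a)=+1.751e-11  f'(a)=-4.945e-01  a ← 79.523762 − (+1.751e-11/-4.945e-01) = 79.523762
converged: |Δa| < 1e-12 after 4 iterations
sag = a·(cosh(S/(2a)) − 1) = 79.523762·(cosh(0.882265) − 1) = 33.010722
T_max/T_min = cosh(S/(2a)) = 1.415105

a=79.524 sag=33.011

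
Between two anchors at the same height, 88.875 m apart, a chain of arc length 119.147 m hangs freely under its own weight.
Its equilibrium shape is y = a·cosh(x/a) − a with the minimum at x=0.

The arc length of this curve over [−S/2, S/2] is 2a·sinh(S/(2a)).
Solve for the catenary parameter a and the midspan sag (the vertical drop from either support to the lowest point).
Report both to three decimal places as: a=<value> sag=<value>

a=32.562 sag=35.329

seed: a₀ = √(S³/(24(L−S))) = √(88.875³/(24·30.272)) = 31.084454
iter 1: u=1.429573  f(a)=+3.248e+00  f'(a)=-2.376e+00  a ← 31.084454 − (+3.248e+00/-2.376e+00) = 32.451559
iter 2: u=1.369349  f(a)=+2.266e-01  f'(a)=-2.055e+00  a ← 32.451559 − (+2.266e-01/-2.055e+00) = 32.561813
iter 3: u=1.364712  f(a)=+1.285e-03  f'(a)=-2.032e+00  a ← 32.561813 − (+1.285e-03/-2.032e+00) = 32.562446
iter 4: u=1.364686  f(a)=+4.187e-08  f'(a)=-2.032e+00  a ← 32.562446 − (+4.187e-08/-2.032e+00) = 32.562446
iter 5: u=1.364686  f(a)=+0.000e+00  f'(a)=-2.032e+00  a ← 32.562446 − (+0.000e+00/-2.032e+00) = 32.562446
converged: |Δa| < 1e-12 after 5 iterations
sag = a·(cosh(S/(2a)) − 1) = 32.562446·(cosh(1.364686) − 1) = 35.329489
T_max/T_min = cosh(S/(2a)) = 2.084977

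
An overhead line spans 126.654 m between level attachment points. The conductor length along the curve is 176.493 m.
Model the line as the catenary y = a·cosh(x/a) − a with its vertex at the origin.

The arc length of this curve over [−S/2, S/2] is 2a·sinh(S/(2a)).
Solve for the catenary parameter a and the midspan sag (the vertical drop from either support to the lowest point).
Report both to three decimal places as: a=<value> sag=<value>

a=43.455 sag=54.911

seed: a₀ = √(S³/(24(L−S))) = √(126.654³/(24·49.839)) = 41.213366
iter 1: u=1.536565  f(a)=+6.225e+00  f'(a)=-3.040e+00  a ← 41.213366 − (+6.225e+00/-3.040e+00) = 43.261239
iter 2: u=1.463828  f(a)=+4.941e-01  f'(a)=-2.575e+00  a ← 43.261239 − (+4.941e-01/-2.575e+00) = 43.453128
iter 3: u=1.457363  f(a)=+3.705e-03  f'(a)=-2.536e+00  a ← 43.453128 − (+3.705e-03/-2.536e+00) = 43.454589
iter 4: u=1.457314  f(a)=+2.118e-07  f'(a)=-2.536e+00  a ← 43.454589 − (+2.118e-07/-2.536e+00) = 43.454589
iter 5: u=1.457314  f(a)=+2.842e-14  f'(a)=-2.536e+00  a ← 43.454589 − (+2.842e-14/-2.536e+00) = 43.454589
converged: |Δa| < 1e-12 after 5 iterations
sag = a·(cosh(S/(2a)) − 1) = 43.454589·(cosh(1.457314) − 1) = 54.910781
T_max/T_min = cosh(S/(2a)) = 2.263636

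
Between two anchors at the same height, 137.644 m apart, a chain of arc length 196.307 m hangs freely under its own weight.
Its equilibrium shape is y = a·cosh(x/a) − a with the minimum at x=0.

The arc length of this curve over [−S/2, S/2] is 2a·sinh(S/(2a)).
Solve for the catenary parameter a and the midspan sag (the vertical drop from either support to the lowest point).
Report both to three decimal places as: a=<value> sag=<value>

a=45.557 sag=62.654

seed: a₀ = √(S³/(24(L−S))) = √(137.644³/(24·58.663)) = 43.037613
iter 1: u=1.599113  f(a)=+7.974e+00  f'(a)=-3.490e+00  a ← 43.037613 − (+7.974e+00/-3.490e+00) = 45.322365
iter 2: u=1.518500  f(a)=+6.790e-01  f'(a)=-2.919e+00  a ← 45.322365 − (+6.790e-01/-2.919e+00) = 45.554989
iter 3: u=1.510746  f(a)=+5.936e-03  f'(a)=-2.868e+00  a ← 45.554989 − (+5.936e-03/-2.868e+00) = 45.557059
iter 4: u=1.510677  f(a)=+4.624e-07  f'(a)=-2.868e+00  a ← 45.557059 − (+4.624e-07/-2.868e+00) = 45.557059
iter 5: u=1.510677  f(a)=-2.842e-14  f'(a)=-2.868e+00  a ← 45.557059 − (-2.842e-14/-2.868e+00) = 45.557059
converged: |Δa| < 1e-12 after 5 iterations
sag = a·(cosh(S/(2a)) − 1) = 45.557059·(cosh(1.510677) − 1) = 62.653639
T_max/T_min = cosh(S/(2a)) = 2.375278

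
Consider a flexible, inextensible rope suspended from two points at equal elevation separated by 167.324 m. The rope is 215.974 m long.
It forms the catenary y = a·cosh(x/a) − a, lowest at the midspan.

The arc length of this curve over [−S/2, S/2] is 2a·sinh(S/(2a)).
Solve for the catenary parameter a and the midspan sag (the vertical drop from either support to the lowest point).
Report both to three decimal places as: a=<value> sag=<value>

a=65.938 sag=60.589

seed: a₀ = √(S³/(24(L−S))) = √(167.324³/(24·48.650)) = 63.341787
iter 1: u=1.320803  f(a)=+4.424e+00  f'(a)=-1.821e+00  a ← 63.341787 − (+4.424e+00/-1.821e+00) = 65.770854
iter 2: u=1.272022  f(a)=+2.672e-01  f'(a)=-1.607e+00  a ← 65.770854 − (+2.672e-01/-1.607e+00) = 65.937104
iter 3: u=1.268815  f(a)=+1.114e-03  f'(a)=-1.594e+00  a ← 65.937104 − (+1.114e-03/-1.594e+00) = 65.937802
iter 4: u=1.268802  f(a)=+1.951e-08  f'(a)=-1.594e+00  a ← 65.937802 − (+1.951e-08/-1.594e+00) = 65.937802
iter 5: u=1.268802  f(a)=+5.684e-14  f'(a)=-1.594e+00  a ← 65.937802 − (+5.684e-14/-1.594e+00) = 65.937802
converged: |Δa| < 1e-12 after 5 iterations
sag = a·(cosh(S/(2a)) − 1) = 65.937802·(cosh(1.268802) − 1) = 60.588819
T_max/T_min = cosh(S/(2a)) = 1.918878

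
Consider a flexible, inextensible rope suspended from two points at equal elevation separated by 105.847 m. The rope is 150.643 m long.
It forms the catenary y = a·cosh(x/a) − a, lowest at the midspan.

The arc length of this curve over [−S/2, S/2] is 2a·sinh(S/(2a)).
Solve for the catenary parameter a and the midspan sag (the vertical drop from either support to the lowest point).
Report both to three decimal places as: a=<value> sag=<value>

seed: a₀ = √(S³/(24(L−S))) = √(105.847³/(24·44.796)) = 33.211814
iter 1: u=1.593514  f(a)=+6.044e+00  f'(a)=-3.448e+00  a ← 33.211814 − (+6.044e+00/-3.448e+00) = 34.964790
iter 2: u=1.513623  f(a)=+5.115e-01  f'(a)=-2.887e+00  a ← 34.964790 − (+5.115e-01/-2.887e+00) = 35.141972
iter 3: u=1.505991  f(a)=+4.412e-03  f'(a)=-2.837e+00  a ← 35.141972 − (+4.412e-03/-2.837e+00) = 35.143527
iter 4: u=1.505925  f(a)=+3.344e-07  f'(a)=-2.837e+00  a ← 35.143527 − (+3.344e-07/-2.837e+00) = 35.143527
iter 5: u=1.505925  f(a)=+2.842e-14  f'(a)=-2.837e+00  a ← 35.143527 − (+2.842e-14/-2.837e+00) = 35.143527
converged: |Δa| < 1e-12 after 5 iterations
sag = a·(cosh(S/(2a)) − 1) = 35.143527·(cosh(1.505925) − 1) = 47.973233
T_max/T_min = cosh(S/(2a)) = 2.365066

a=35.144 sag=47.973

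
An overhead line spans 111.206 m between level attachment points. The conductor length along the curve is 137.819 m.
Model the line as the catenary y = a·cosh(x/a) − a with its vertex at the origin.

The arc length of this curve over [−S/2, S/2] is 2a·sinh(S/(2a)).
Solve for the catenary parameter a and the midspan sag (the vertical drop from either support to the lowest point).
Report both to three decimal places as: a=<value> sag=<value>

seed: a₀ = √(S³/(24(L−S))) = √(111.206³/(24·26.613)) = 46.402330
iter 1: u=1.198280  f(a)=+1.977e+00  f'(a)=-1.320e+00  a ← 46.402330 − (+1.977e+00/-1.320e+00) = 47.899786
iter 2: u=1.160819  f(a)=+9.975e-02  f'(a)=-1.190e+00  a ← 47.899786 − (+9.975e-02/-1.190e+00) = 47.983591
iter 3: u=1.158792  f(a)=+2.837e-04  f'(a)=-1.183e+00  a ← 47.983591 − (+2.837e-04/-1.183e+00) = 47.983831
iter 4: u=1.158786  f(a)=+2.310e-09  f'(a)=-1.183e+00  a ← 47.983831 − (+2.310e-09/-1.183e+00) = 47.983831
iter 5: u=1.158786  f(a)=+2.842e-14  f'(a)=-1.183e+00  a ← 47.983831 − (+2.842e-14/-1.183e+00) = 47.983831
converged: |Δa| < 1e-12 after 5 iterations
sag = a·(cosh(S/(2a)) − 1) = 47.983831·(cosh(1.158786) − 1) = 35.986207
T_max/T_min = cosh(S/(2a)) = 1.749965

a=47.984 sag=35.986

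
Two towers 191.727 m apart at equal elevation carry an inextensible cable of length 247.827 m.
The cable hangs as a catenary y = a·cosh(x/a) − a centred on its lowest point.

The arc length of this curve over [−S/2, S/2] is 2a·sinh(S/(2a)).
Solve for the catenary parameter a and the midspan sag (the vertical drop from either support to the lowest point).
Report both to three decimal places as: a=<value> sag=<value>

seed: a₀ = √(S³/(24(L−S))) = √(191.727³/(24·56.100)) = 72.349888
iter 1: u=1.324999  f(a)=+5.135e+00  f'(a)=-1.841e+00  a ← 72.349888 − (+5.135e+00/-1.841e+00) = 75.139847
iter 2: u=1.275801  f(a)=+3.120e-01  f'(a)=-1.623e+00  a ← 75.139847 − (+3.120e-01/-1.623e+00) = 75.332055
iter 3: u=1.272546  f(a)=+1.316e-03  f'(a)=-1.610e+00  a ← 75.332055 − (+1.316e-03/-1.610e+00) = 75.332873
iter 4: u=1.272532  f(a)=+2.365e-08  f'(a)=-1.609e+00  a ← 75.332873 − (+2.365e-08/-1.609e+00) = 75.332873
iter 5: u=1.272532  f(a)=-2.842e-14  f'(a)=-1.609e+00  a ← 75.332873 − (-2.842e-14/-1.609e+00) = 75.332873
converged: |Δa| < 1e-12 after 5 iterations
sag = a·(cosh(S/(2a)) − 1) = 75.332873·(cosh(1.272532) − 1) = 69.682979
T_max/T_min = cosh(S/(2a)) = 1.925001

a=75.333 sag=69.683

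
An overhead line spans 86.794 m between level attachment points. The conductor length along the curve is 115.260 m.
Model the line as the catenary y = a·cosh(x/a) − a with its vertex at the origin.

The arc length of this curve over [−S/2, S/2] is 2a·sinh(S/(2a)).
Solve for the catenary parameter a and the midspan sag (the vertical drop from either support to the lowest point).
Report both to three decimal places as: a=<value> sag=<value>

seed: a₀ = √(S³/(24(L−S))) = √(86.794³/(24·28.466)) = 30.936111
iter 1: u=1.402794  f(a)=+2.936e+00  f'(a)=-2.229e+00  a ← 30.936111 − (+2.936e+00/-2.229e+00) = 32.253244
iter 2: u=1.345508  f(a)=+1.979e-01  f'(a)=-1.938e+00  a ← 32.253244 − (+1.979e-01/-1.938e+00) = 32.355379
iter 3: u=1.341261  f(a)=+1.043e-03  f'(a)=-1.917e+00  a ← 32.355379 − (+1.043e-03/-1.917e+00) = 32.355923
iter 4: u=1.341238  f(a)=+2.931e-08  f'(a)=-1.917e+00  a ← 32.355923 − (+2.931e-08/-1.917e+00) = 32.355924
iter 5: u=1.341238  f(a)=-1.421e-14  f'(a)=-1.917e+00  a ← 32.355924 − (-1.421e-14/-1.917e+00) = 32.355924
converged: |Δa| < 1e-12 after 5 iterations
sag = a·(cosh(S/(2a)) − 1) = 32.355924·(cosh(1.341238) − 1) = 33.735851
T_max/T_min = cosh(S/(2a)) = 2.042648

a=32.356 sag=33.736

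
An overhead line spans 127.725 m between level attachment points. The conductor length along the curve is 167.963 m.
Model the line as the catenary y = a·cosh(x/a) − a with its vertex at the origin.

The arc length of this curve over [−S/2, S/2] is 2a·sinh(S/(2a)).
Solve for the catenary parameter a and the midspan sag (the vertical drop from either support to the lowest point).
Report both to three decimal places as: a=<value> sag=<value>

seed: a₀ = √(S³/(24(L−S))) = √(127.725³/(24·40.238)) = 46.450464
iter 1: u=1.374852  f(a)=+3.979e+00  f'(a)=-2.083e+00  a ← 46.450464 − (+3.979e+00/-2.083e+00) = 48.360620
iter 2: u=1.320548  f(a)=+2.586e-01  f'(a)=-1.820e+00  a ← 48.360620 − (+2.586e-01/-1.820e+00) = 48.502685
iter 3: u=1.316680  f(a)=+1.260e-03  f'(a)=-1.802e+00  a ← 48.502685 − (+1.260e-03/-1.802e+00) = 48.503384
iter 4: u=1.316661  f(a)=+3.025e-08  f'(a)=-1.802e+00  a ← 48.503384 − (+3.025e-08/-1.802e+00) = 48.503384
iter 5: u=1.316661  f(a)=-2.842e-14  f'(a)=-1.802e+00  a ← 48.503384 − (-2.842e-14/-1.802e+00) = 48.503384
converged: |Δa| < 1e-12 after 5 iterations
sag = a·(cosh(S/(2a)) − 1) = 48.503384·(cosh(1.316661) − 1) = 48.478422
T_max/T_min = cosh(S/(2a)) = 1.999485

a=48.503 sag=48.478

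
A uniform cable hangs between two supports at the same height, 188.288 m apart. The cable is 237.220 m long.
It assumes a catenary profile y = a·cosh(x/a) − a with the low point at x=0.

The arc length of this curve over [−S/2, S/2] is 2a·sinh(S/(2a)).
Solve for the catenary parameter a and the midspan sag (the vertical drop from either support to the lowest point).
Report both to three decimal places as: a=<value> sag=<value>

a=78.172 sag=63.881

seed: a₀ = √(S³/(24(L−S))) = √(188.288³/(24·48.932)) = 75.393145
iter 1: u=1.248708  f(a)=+3.960e+00  f'(a)=-1.512e+00  a ← 75.393145 − (+3.960e+00/-1.512e+00) = 78.011872
iter 2: u=1.206791  f(a)=+2.157e-01  f'(a)=-1.351e+00  a ← 78.011872 − (+2.157e-01/-1.351e+00) = 78.171452
iter 3: u=1.204327  f(a)=+7.213e-04  f'(a)=-1.342e+00  a ← 78.171452 − (+7.213e-04/-1.342e+00) = 78.171989
iter 4: u=1.204319  f(a)=+8.127e-09  f'(a)=-1.342e+00  a ← 78.171989 − (+8.127e-09/-1.342e+00) = 78.171989
iter 5: u=1.204319  f(a)=+0.000e+00  f'(a)=-1.342e+00  a ← 78.171989 − (+0.000e+00/-1.342e+00) = 78.171989
converged: |Δa| < 1e-12 after 5 iterations
sag = a·(cosh(S/(2a)) − 1) = 78.171989·(cosh(1.204319) − 1) = 63.881494
T_max/T_min = cosh(S/(2a)) = 1.817192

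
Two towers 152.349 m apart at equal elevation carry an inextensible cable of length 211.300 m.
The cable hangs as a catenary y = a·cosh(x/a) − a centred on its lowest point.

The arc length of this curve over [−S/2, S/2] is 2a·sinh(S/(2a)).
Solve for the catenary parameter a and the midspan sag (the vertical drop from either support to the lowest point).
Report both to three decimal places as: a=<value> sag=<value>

a=52.670 sag=65.381

seed: a₀ = √(S³/(24(L−S))) = √(152.349³/(24·58.951)) = 49.992885
iter 1: u=1.523707  f(a)=+7.234e+00  f'(a)=-2.953e+00  a ← 49.992885 − (+7.234e+00/-2.953e+00) = 52.442338
iter 2: u=1.452538  f(a)=+5.656e-01  f'(a)=-2.508e+00  a ← 52.442338 − (+5.656e-01/-2.508e+00) = 52.667878
iter 3: u=1.446318  f(a)=+4.107e-03  f'(a)=-2.472e+00  a ← 52.667878 − (+4.107e-03/-2.472e+00) = 52.669540
iter 4: u=1.446272  f(a)=+2.199e-07  f'(a)=-2.471e+00  a ← 52.669540 − (+2.199e-07/-2.471e+00) = 52.669540
iter 5: u=1.446272  f(a)=+2.842e-14  f'(a)=-2.471e+00  a ← 52.669540 − (+2.842e-14/-2.471e+00) = 52.669540
converged: |Δa| < 1e-12 after 5 iterations
sag = a·(cosh(S/(2a)) − 1) = 52.669540·(cosh(1.446272) − 1) = 65.381309
T_max/T_min = cosh(S/(2a)) = 2.241350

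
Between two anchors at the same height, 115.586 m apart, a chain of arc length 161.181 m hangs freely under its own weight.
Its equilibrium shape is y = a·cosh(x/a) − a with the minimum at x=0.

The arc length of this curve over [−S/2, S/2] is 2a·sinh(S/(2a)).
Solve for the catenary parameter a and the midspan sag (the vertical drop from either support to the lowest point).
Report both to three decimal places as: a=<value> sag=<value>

seed: a₀ = √(S³/(24(L−S))) = √(115.586³/(24·45.595)) = 37.565885
iter 1: u=1.538444  f(a)=+5.710e+00  f'(a)=-3.053e+00  a ← 37.565885 − (+5.710e+00/-3.053e+00) = 39.436329
iter 2: u=1.465476  f(a)=+4.542e-01  f'(a)=-2.585e+00  a ← 39.436329 − (+4.542e-01/-2.585e+00) = 39.612039
iter 3: u=1.458976  f(a)=+3.422e-03  f'(a)=-2.546e+00  a ← 39.612039 − (+3.422e-03/-2.546e+00) = 39.613383
iter 4: u=1.458926  f(a)=+1.975e-07  f'(a)=-2.546e+00  a ← 39.613383 − (+1.975e-07/-2.546e+00) = 39.613384
iter 5: u=1.458926  f(a)=+2.842e-14  f'(a)=-2.546e+00  a ← 39.613384 − (+2.842e-14/-2.546e+00) = 39.613384
converged: |Δa| < 1e-12 after 5 iterations
sag = a·(cosh(S/(2a)) − 1) = 39.613384·(cosh(1.458926) − 1) = 50.186666
T_max/T_min = cosh(S/(2a)) = 2.266912

a=39.613 sag=50.187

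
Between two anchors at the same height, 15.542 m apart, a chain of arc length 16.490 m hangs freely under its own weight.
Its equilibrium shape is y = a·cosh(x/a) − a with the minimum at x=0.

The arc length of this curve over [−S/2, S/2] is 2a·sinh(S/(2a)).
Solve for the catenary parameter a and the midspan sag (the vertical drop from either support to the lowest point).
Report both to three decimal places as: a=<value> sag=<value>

seed: a₀ = √(S³/(24(L−S))) = √(15.542³/(24·0.948)) = 12.845487
iter 1: u=0.604960  f(a)=+1.750e-02  f'(a)=-1.531e-01  a ← 12.845487 − (+1.750e-02/-1.531e-01) = 12.959806
iter 2: u=0.599623  f(a)=+2.364e-04  f'(a)=-1.490e-01  a ← 12.959806 − (+2.364e-04/-1.490e-01) = 12.961392
iter 3: u=0.599550  f(a)=+4.443e-08  f'(a)=-1.489e-01  a ← 12.961392 − (+4.443e-08/-1.489e-01) = 12.961393
iter 4: u=0.599550  f(a)=+3.553e-15  f'(a)=-1.489e-01  a ← 12.961393 − (+3.553e-15/-1.489e-01) = 12.961393
converged: |Δa| < 1e-12 after 4 iterations
sag = a·(cosh(S/(2a)) − 1) = 12.961393·(cosh(0.599550) − 1) = 2.400174
T_max/T_min = cosh(S/(2a)) = 1.185179

a=12.961 sag=2.400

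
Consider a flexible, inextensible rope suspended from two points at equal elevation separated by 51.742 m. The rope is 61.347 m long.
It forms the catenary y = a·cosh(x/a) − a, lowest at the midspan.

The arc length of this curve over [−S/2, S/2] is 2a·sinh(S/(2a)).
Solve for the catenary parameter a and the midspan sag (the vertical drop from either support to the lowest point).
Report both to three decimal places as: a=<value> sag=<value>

a=25.169 sag=14.509

seed: a₀ = √(S³/(24(L−S))) = √(51.742³/(24·9.605)) = 24.513793
iter 1: u=1.055365  f(a)=+5.493e-01  f'(a)=-8.745e-01  a ← 24.513793 − (+5.493e-01/-8.745e-01) = 25.141955
iter 2: u=1.028997  f(a)=+2.182e-02  f'(a)=-8.062e-01  a ← 25.141955 − (+2.182e-02/-8.062e-01) = 25.169022
iter 3: u=1.027891  f(a)=+3.760e-05  f'(a)=-8.035e-01  a ← 25.169022 − (+3.760e-05/-8.035e-01) = 25.169069
iter 4: u=1.027889  f(a)=+1.120e-10  f'(a)=-8.035e-01  a ← 25.169069 − (+1.120e-10/-8.035e-01) = 25.169069
iter 5: u=1.027889  f(a)=-7.105e-15  f'(a)=-8.035e-01  a ← 25.169069 − (-7.105e-15/-8.035e-01) = 25.169069
converged: |Δa| < 1e-12 after 5 iterations
sag = a·(cosh(S/(2a)) − 1) = 25.169069·(cosh(1.027889) − 1) = 14.508956
T_max/T_min = cosh(S/(2a)) = 1.576460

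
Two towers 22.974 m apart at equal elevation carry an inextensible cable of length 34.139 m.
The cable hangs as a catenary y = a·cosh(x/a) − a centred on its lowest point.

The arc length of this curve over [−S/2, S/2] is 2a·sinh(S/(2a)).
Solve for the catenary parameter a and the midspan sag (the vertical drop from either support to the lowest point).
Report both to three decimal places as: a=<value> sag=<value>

seed: a₀ = √(S³/(24(L−S))) = √(22.974³/(24·11.165)) = 6.726977
iter 1: u=1.707602  f(a)=+1.746e+00  f'(a)=-4.394e+00  a ← 6.726977 − (+1.746e+00/-4.394e+00) = 7.124243
iter 2: u=1.612382  f(a)=+1.666e-01  f'(a)=-3.592e+00  a ← 7.124243 − (+1.666e-01/-3.592e+00) = 7.170619
iter 3: u=1.601954  f(a)=+1.870e-03  f'(a)=-3.512e+00  a ← 7.170619 − (+1.870e-03/-3.512e+00) = 7.171151
iter 4: u=1.601835  f(a)=+2.417e-07  f'(a)=-3.511e+00  a ← 7.171151 − (+2.417e-07/-3.511e+00) = 7.171151
iter 5: u=1.601835  f(a)=+7.105e-15  f'(a)=-3.511e+00  a ← 7.171151 − (+7.105e-15/-3.511e+00) = 7.171151
converged: |Δa| < 1e-12 after 5 iterations
sag = a·(cosh(S/(2a)) − 1) = 7.171151·(cosh(1.601835) − 1) = 11.343525
T_max/T_min = cosh(S/(2a)) = 2.581828

a=7.171 sag=11.344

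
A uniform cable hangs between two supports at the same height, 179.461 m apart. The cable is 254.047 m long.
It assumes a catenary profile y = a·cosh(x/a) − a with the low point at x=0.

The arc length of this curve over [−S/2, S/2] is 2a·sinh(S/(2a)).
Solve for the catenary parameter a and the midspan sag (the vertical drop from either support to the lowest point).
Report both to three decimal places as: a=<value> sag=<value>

seed: a₀ = √(S³/(24(L−S))) = √(179.461³/(24·74.586)) = 56.822567
iter 1: u=1.579135  f(a)=+9.871e+00  f'(a)=-3.341e+00  a ← 56.822567 − (+9.871e+00/-3.341e+00) = 59.777227
iter 2: u=1.501082  f(a)=+8.222e-01  f'(a)=-2.806e+00  a ← 59.777227 − (+8.222e-01/-2.806e+00) = 60.070286
iter 3: u=1.493758  f(a)=+6.849e-03  f'(a)=-2.759e+00  a ← 60.070286 − (+6.849e-03/-2.759e+00) = 60.072769
iter 4: u=1.493697  f(a)=+4.840e-07  f'(a)=-2.759e+00  a ← 60.072769 − (+4.840e-07/-2.759e+00) = 60.072769
iter 5: u=1.493697  f(a)=+8.527e-14  f'(a)=-2.759e+00  a ← 60.072769 − (+8.527e-14/-2.759e+00) = 60.072769
converged: |Δa| < 1e-12 after 5 iterations
sag = a·(cosh(S/(2a)) − 1) = 60.072769·(cosh(1.493697) − 1) = 80.439533
T_max/T_min = cosh(S/(2a)) = 2.339035

a=60.073 sag=80.440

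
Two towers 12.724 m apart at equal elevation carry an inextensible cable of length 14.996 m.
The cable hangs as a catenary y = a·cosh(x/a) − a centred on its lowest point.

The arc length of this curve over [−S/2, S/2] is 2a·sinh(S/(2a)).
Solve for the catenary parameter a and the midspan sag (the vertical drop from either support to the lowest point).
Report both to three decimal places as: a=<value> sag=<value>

seed: a₀ = √(S³/(24(L−S))) = √(12.724³/(24·2.272)) = 6.146469
iter 1: u=1.035066  f(a)=+1.249e-01  f'(a)=-8.216e-01  a ← 6.146469 − (+1.249e-01/-8.216e-01) = 6.298442
iter 2: u=1.010091  f(a)=+4.781e-03  f'(a)=-7.598e-01  a ← 6.298442 − (+4.781e-03/-7.598e-01) = 6.304734
iter 3: u=1.009083  f(a)=+7.627e-06  f'(a)=-7.573e-01  a ← 6.304734 − (+7.627e-06/-7.573e-01) = 6.304744
iter 4: u=1.009081  f(a)=+1.948e-11  f'(a)=-7.573e-01  a ← 6.304744 − (+1.948e-11/-7.573e-01) = 6.304744
iter 5: u=1.009081  f(a)=-1.776e-15  f'(a)=-7.573e-01  a ← 6.304744 − (-1.776e-15/-7.573e-01) = 6.304744
converged: |Δa| < 1e-12 after 5 iterations
sag = a·(cosh(S/(2a)) − 1) = 6.304744·(cosh(1.009081) − 1) = 3.491674
T_max/T_min = cosh(S/(2a)) = 1.553817

a=6.305 sag=3.492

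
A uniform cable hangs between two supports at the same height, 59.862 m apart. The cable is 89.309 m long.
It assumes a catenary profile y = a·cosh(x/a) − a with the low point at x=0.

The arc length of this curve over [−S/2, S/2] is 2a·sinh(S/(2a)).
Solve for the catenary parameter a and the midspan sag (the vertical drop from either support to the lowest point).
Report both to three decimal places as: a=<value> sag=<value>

seed: a₀ = √(S³/(24(L−S))) = √(59.862³/(24·29.447)) = 17.422107
iter 1: u=1.717990  f(a)=+4.664e+00  f'(a)=-4.489e+00  a ← 17.422107 − (+4.664e+00/-4.489e+00) = 18.461002
iter 2: u=1.621310  f(a)=+4.497e-01  f'(a)=-3.662e+00  a ← 18.461002 − (+4.497e-01/-3.662e+00) = 18.583821
iter 3: u=1.610594  f(a)=+5.167e-03  f'(a)=-3.578e+00  a ← 18.583821 − (+5.167e-03/-3.578e+00) = 18.585266
iter 4: u=1.610469  f(a)=+6.994e-07  f'(a)=-3.577e+00  a ← 18.585266 − (+6.994e-07/-3.577e+00) = 18.585266
iter 5: u=1.610469  f(a)=-1.421e-14  f'(a)=-3.577e+00  a ← 18.585266 − (-1.421e-14/-3.577e+00) = 18.585266
converged: |Δa| < 1e-12 after 5 iterations
sag = a·(cosh(S/(2a)) − 1) = 18.585266·(cosh(1.610469) − 1) = 29.782456
T_max/T_min = cosh(S/(2a)) = 2.602477

a=18.585 sag=29.782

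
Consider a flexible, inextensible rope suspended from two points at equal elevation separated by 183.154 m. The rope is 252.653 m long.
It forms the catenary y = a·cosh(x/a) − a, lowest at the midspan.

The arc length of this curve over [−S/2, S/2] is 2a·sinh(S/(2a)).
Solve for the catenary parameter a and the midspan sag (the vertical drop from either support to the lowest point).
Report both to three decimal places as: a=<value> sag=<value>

a=63.883 sag=77.678

seed: a₀ = √(S³/(24(L−S))) = √(183.154³/(24·69.499)) = 60.691757
iter 1: u=1.508887  f(a)=+8.354e+00  f'(a)=-2.856e+00  a ← 60.691757 − (+8.354e+00/-2.856e+00) = 63.617039
iter 2: u=1.439504  f(a)=+6.420e-01  f'(a)=-2.432e+00  a ← 63.617039 − (+6.420e-01/-2.432e+00) = 63.880972
iter 3: u=1.433557  f(a)=+4.489e-03  f'(a)=-2.398e+00  a ← 63.880972 − (+4.489e-03/-2.398e+00) = 63.882844
iter 4: u=1.433515  f(a)=+2.228e-07  f'(a)=-2.398e+00  a ← 63.882844 − (+2.228e-07/-2.398e+00) = 63.882844
iter 5: u=1.433515  f(a)=+0.000e+00  f'(a)=-2.398e+00  a ← 63.882844 − (+0.000e+00/-2.398e+00) = 63.882844
converged: |Δa| < 1e-12 after 5 iterations
sag = a·(cosh(S/(2a)) − 1) = 63.882844·(cosh(1.433515) − 1) = 77.677752
T_max/T_min = cosh(S/(2a)) = 2.215941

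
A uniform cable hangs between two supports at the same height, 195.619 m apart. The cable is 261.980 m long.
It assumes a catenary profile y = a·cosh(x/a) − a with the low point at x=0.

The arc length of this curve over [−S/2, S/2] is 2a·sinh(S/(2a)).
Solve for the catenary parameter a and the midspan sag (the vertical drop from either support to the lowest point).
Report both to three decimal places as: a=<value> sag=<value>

a=71.805 sag=77.575

seed: a₀ = √(S³/(24(L−S))) = √(195.619³/(24·66.361)) = 68.557421
iter 1: u=1.426680  f(a)=+7.090e+00  f'(a)=-2.360e+00  a ← 68.557421 − (+7.090e+00/-2.360e+00) = 71.562162
iter 2: u=1.366777  f(a)=+4.928e-01  f'(a)=-2.042e+00  a ← 71.562162 − (+4.928e-01/-2.042e+00) = 71.803471
iter 3: u=1.362183  f(a)=+2.773e-03  f'(a)=-2.019e+00  a ← 71.803471 − (+2.773e-03/-2.019e+00) = 71.804845
iter 4: u=1.362157  f(a)=+8.894e-08  f'(a)=-2.019e+00  a ← 71.804845 − (+8.894e-08/-2.019e+00) = 71.804845
iter 5: u=1.362157  f(a)=+0.000e+00  f'(a)=-2.019e+00  a ← 71.804845 − (+0.000e+00/-2.019e+00) = 71.804845
converged: |Δa| < 1e-12 after 5 iterations
sag = a·(cosh(S/(2a)) − 1) = 71.804845·(cosh(1.362157) − 1) = 77.574926
T_max/T_min = cosh(S/(2a)) = 2.080358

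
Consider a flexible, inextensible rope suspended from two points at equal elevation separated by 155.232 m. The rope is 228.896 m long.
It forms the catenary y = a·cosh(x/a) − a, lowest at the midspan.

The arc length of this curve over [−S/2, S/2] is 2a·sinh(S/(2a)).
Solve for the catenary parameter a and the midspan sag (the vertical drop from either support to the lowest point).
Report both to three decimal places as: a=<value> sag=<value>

a=48.970 sag=75.515

seed: a₀ = √(S³/(24(L−S))) = √(155.232³/(24·73.664)) = 45.997964
iter 1: u=1.687379  f(a)=+1.123e+01  f'(a)=-4.213e+00  a ← 45.997964 − (+1.123e+01/-4.213e+00) = 48.662970
iter 2: u=1.594970  f(a)=+1.050e+00  f'(a)=-3.459e+00  a ← 48.662970 − (+1.050e+00/-3.459e+00) = 48.966445
iter 3: u=1.585085  f(a)=+1.126e-02  f'(a)=-3.385e+00  a ← 48.966445 − (+1.126e-02/-3.385e+00) = 48.969773
iter 4: u=1.584978  f(a)=+1.328e-06  f'(a)=-3.384e+00  a ← 48.969773 − (+1.328e-06/-3.384e+00) = 48.969773
iter 5: u=1.584978  f(a)=-5.684e-14  f'(a)=-3.384e+00  a ← 48.969773 − (-5.684e-14/-3.384e+00) = 48.969773
converged: |Δa| < 1e-12 after 5 iterations
sag = a·(cosh(S/(2a)) − 1) = 48.969773·(cosh(1.584978) − 1) = 75.514697
T_max/T_min = cosh(S/(2a)) = 2.542068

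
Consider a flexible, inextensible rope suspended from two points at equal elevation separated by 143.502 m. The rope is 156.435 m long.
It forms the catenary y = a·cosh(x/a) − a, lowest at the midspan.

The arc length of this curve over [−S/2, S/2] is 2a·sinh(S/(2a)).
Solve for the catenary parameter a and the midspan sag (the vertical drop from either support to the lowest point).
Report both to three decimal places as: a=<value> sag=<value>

seed: a₀ = √(S³/(24(L−S))) = √(143.502³/(24·12.933)) = 97.573452
iter 1: u=0.735354  f(a)=+3.542e-01  f'(a)=-2.797e-01  a ← 97.573452 − (+3.542e-01/-2.797e-01) = 98.839809
iter 2: u=0.725932  f(a)=+7.014e-03  f'(a)=-2.687e-01  a ← 98.839809 − (+7.014e-03/-2.687e-01) = 98.865908
iter 3: u=0.725741  f(a)=+2.873e-06  f'(a)=-2.685e-01  a ← 98.865908 − (+2.873e-06/-2.685e-01) = 98.865919
iter 4: u=0.725740  f(a)=+5.116e-13  f'(a)=-2.685e-01  a ← 98.865919 − (+5.116e-13/-2.685e-01) = 98.865919
converged: |Δa| < 1e-12 after 4 iterations
sag = a·(cosh(S/(2a)) − 1) = 98.865919·(cosh(0.725740) − 1) = 27.199331
T_max/T_min = cosh(S/(2a)) = 1.275113

a=98.866 sag=27.199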